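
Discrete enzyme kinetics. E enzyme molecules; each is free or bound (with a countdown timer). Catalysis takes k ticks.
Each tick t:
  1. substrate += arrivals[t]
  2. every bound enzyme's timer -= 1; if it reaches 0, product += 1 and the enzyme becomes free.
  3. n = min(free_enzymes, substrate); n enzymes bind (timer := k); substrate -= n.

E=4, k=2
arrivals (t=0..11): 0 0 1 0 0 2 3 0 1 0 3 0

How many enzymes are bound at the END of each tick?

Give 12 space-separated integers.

t=0: arr=0 -> substrate=0 bound=0 product=0
t=1: arr=0 -> substrate=0 bound=0 product=0
t=2: arr=1 -> substrate=0 bound=1 product=0
t=3: arr=0 -> substrate=0 bound=1 product=0
t=4: arr=0 -> substrate=0 bound=0 product=1
t=5: arr=2 -> substrate=0 bound=2 product=1
t=6: arr=3 -> substrate=1 bound=4 product=1
t=7: arr=0 -> substrate=0 bound=3 product=3
t=8: arr=1 -> substrate=0 bound=2 product=5
t=9: arr=0 -> substrate=0 bound=1 product=6
t=10: arr=3 -> substrate=0 bound=3 product=7
t=11: arr=0 -> substrate=0 bound=3 product=7

Answer: 0 0 1 1 0 2 4 3 2 1 3 3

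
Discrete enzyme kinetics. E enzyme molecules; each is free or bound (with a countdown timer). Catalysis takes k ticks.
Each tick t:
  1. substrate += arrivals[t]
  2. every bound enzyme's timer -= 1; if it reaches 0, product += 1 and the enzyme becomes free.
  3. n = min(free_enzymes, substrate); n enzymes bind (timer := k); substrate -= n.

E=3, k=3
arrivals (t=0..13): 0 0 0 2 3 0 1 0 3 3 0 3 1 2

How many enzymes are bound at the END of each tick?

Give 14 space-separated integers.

t=0: arr=0 -> substrate=0 bound=0 product=0
t=1: arr=0 -> substrate=0 bound=0 product=0
t=2: arr=0 -> substrate=0 bound=0 product=0
t=3: arr=2 -> substrate=0 bound=2 product=0
t=4: arr=3 -> substrate=2 bound=3 product=0
t=5: arr=0 -> substrate=2 bound=3 product=0
t=6: arr=1 -> substrate=1 bound=3 product=2
t=7: arr=0 -> substrate=0 bound=3 product=3
t=8: arr=3 -> substrate=3 bound=3 product=3
t=9: arr=3 -> substrate=4 bound=3 product=5
t=10: arr=0 -> substrate=3 bound=3 product=6
t=11: arr=3 -> substrate=6 bound=3 product=6
t=12: arr=1 -> substrate=5 bound=3 product=8
t=13: arr=2 -> substrate=6 bound=3 product=9

Answer: 0 0 0 2 3 3 3 3 3 3 3 3 3 3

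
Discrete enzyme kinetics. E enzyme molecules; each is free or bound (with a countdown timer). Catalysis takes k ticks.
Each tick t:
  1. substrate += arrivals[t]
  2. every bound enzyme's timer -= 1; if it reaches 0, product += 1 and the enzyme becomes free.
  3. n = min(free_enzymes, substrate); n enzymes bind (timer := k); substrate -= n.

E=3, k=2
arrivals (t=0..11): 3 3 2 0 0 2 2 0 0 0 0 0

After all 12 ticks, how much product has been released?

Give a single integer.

t=0: arr=3 -> substrate=0 bound=3 product=0
t=1: arr=3 -> substrate=3 bound=3 product=0
t=2: arr=2 -> substrate=2 bound=3 product=3
t=3: arr=0 -> substrate=2 bound=3 product=3
t=4: arr=0 -> substrate=0 bound=2 product=6
t=5: arr=2 -> substrate=1 bound=3 product=6
t=6: arr=2 -> substrate=1 bound=3 product=8
t=7: arr=0 -> substrate=0 bound=3 product=9
t=8: arr=0 -> substrate=0 bound=1 product=11
t=9: arr=0 -> substrate=0 bound=0 product=12
t=10: arr=0 -> substrate=0 bound=0 product=12
t=11: arr=0 -> substrate=0 bound=0 product=12

Answer: 12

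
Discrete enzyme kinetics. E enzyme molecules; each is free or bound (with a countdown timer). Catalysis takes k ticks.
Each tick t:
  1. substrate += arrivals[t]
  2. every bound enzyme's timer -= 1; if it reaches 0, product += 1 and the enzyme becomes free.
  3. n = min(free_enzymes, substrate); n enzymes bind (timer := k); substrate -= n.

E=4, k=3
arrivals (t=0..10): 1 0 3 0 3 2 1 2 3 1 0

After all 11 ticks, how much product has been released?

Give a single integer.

t=0: arr=1 -> substrate=0 bound=1 product=0
t=1: arr=0 -> substrate=0 bound=1 product=0
t=2: arr=3 -> substrate=0 bound=4 product=0
t=3: arr=0 -> substrate=0 bound=3 product=1
t=4: arr=3 -> substrate=2 bound=4 product=1
t=5: arr=2 -> substrate=1 bound=4 product=4
t=6: arr=1 -> substrate=2 bound=4 product=4
t=7: arr=2 -> substrate=3 bound=4 product=5
t=8: arr=3 -> substrate=3 bound=4 product=8
t=9: arr=1 -> substrate=4 bound=4 product=8
t=10: arr=0 -> substrate=3 bound=4 product=9

Answer: 9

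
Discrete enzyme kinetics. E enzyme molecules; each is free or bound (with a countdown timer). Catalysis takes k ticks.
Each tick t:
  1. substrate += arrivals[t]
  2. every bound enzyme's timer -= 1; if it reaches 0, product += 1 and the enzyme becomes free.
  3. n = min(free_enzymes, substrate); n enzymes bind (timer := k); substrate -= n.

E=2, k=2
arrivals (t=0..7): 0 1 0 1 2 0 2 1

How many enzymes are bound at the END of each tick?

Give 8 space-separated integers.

t=0: arr=0 -> substrate=0 bound=0 product=0
t=1: arr=1 -> substrate=0 bound=1 product=0
t=2: arr=0 -> substrate=0 bound=1 product=0
t=3: arr=1 -> substrate=0 bound=1 product=1
t=4: arr=2 -> substrate=1 bound=2 product=1
t=5: arr=0 -> substrate=0 bound=2 product=2
t=6: arr=2 -> substrate=1 bound=2 product=3
t=7: arr=1 -> substrate=1 bound=2 product=4

Answer: 0 1 1 1 2 2 2 2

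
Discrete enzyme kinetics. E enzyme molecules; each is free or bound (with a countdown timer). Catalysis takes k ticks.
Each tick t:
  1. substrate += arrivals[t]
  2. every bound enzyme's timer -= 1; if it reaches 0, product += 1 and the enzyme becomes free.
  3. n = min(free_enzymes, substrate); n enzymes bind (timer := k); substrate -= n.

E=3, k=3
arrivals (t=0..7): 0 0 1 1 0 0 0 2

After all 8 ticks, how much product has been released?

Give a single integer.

t=0: arr=0 -> substrate=0 bound=0 product=0
t=1: arr=0 -> substrate=0 bound=0 product=0
t=2: arr=1 -> substrate=0 bound=1 product=0
t=3: arr=1 -> substrate=0 bound=2 product=0
t=4: arr=0 -> substrate=0 bound=2 product=0
t=5: arr=0 -> substrate=0 bound=1 product=1
t=6: arr=0 -> substrate=0 bound=0 product=2
t=7: arr=2 -> substrate=0 bound=2 product=2

Answer: 2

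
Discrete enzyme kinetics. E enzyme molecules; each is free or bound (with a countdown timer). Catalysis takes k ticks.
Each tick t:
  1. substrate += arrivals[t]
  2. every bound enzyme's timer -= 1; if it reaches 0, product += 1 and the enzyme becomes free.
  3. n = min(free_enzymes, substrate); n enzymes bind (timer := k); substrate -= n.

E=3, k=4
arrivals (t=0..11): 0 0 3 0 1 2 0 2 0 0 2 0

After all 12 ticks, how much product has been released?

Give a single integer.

Answer: 6

Derivation:
t=0: arr=0 -> substrate=0 bound=0 product=0
t=1: arr=0 -> substrate=0 bound=0 product=0
t=2: arr=3 -> substrate=0 bound=3 product=0
t=3: arr=0 -> substrate=0 bound=3 product=0
t=4: arr=1 -> substrate=1 bound=3 product=0
t=5: arr=2 -> substrate=3 bound=3 product=0
t=6: arr=0 -> substrate=0 bound=3 product=3
t=7: arr=2 -> substrate=2 bound=3 product=3
t=8: arr=0 -> substrate=2 bound=3 product=3
t=9: arr=0 -> substrate=2 bound=3 product=3
t=10: arr=2 -> substrate=1 bound=3 product=6
t=11: arr=0 -> substrate=1 bound=3 product=6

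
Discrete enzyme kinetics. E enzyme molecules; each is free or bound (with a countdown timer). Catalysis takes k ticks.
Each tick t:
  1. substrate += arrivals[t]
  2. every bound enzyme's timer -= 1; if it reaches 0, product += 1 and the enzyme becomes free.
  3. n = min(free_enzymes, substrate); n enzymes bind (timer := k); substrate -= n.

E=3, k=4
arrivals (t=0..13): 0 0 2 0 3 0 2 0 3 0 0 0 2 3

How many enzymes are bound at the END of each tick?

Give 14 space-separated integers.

Answer: 0 0 2 2 3 3 3 3 3 3 3 3 3 3

Derivation:
t=0: arr=0 -> substrate=0 bound=0 product=0
t=1: arr=0 -> substrate=0 bound=0 product=0
t=2: arr=2 -> substrate=0 bound=2 product=0
t=3: arr=0 -> substrate=0 bound=2 product=0
t=4: arr=3 -> substrate=2 bound=3 product=0
t=5: arr=0 -> substrate=2 bound=3 product=0
t=6: arr=2 -> substrate=2 bound=3 product=2
t=7: arr=0 -> substrate=2 bound=3 product=2
t=8: arr=3 -> substrate=4 bound=3 product=3
t=9: arr=0 -> substrate=4 bound=3 product=3
t=10: arr=0 -> substrate=2 bound=3 product=5
t=11: arr=0 -> substrate=2 bound=3 product=5
t=12: arr=2 -> substrate=3 bound=3 product=6
t=13: arr=3 -> substrate=6 bound=3 product=6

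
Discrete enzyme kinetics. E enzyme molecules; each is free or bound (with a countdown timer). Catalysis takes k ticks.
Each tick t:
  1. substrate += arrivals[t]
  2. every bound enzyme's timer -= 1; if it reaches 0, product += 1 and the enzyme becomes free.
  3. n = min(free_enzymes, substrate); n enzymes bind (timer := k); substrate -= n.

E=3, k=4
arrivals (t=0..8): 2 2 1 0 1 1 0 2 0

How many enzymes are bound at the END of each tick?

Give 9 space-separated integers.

Answer: 2 3 3 3 3 3 3 3 3

Derivation:
t=0: arr=2 -> substrate=0 bound=2 product=0
t=1: arr=2 -> substrate=1 bound=3 product=0
t=2: arr=1 -> substrate=2 bound=3 product=0
t=3: arr=0 -> substrate=2 bound=3 product=0
t=4: arr=1 -> substrate=1 bound=3 product=2
t=5: arr=1 -> substrate=1 bound=3 product=3
t=6: arr=0 -> substrate=1 bound=3 product=3
t=7: arr=2 -> substrate=3 bound=3 product=3
t=8: arr=0 -> substrate=1 bound=3 product=5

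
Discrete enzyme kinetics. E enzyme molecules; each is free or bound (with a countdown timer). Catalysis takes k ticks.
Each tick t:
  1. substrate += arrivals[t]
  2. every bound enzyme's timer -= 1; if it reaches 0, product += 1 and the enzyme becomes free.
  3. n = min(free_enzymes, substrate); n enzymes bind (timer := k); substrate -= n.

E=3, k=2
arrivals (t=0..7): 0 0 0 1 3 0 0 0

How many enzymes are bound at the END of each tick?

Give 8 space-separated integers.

t=0: arr=0 -> substrate=0 bound=0 product=0
t=1: arr=0 -> substrate=0 bound=0 product=0
t=2: arr=0 -> substrate=0 bound=0 product=0
t=3: arr=1 -> substrate=0 bound=1 product=0
t=4: arr=3 -> substrate=1 bound=3 product=0
t=5: arr=0 -> substrate=0 bound=3 product=1
t=6: arr=0 -> substrate=0 bound=1 product=3
t=7: arr=0 -> substrate=0 bound=0 product=4

Answer: 0 0 0 1 3 3 1 0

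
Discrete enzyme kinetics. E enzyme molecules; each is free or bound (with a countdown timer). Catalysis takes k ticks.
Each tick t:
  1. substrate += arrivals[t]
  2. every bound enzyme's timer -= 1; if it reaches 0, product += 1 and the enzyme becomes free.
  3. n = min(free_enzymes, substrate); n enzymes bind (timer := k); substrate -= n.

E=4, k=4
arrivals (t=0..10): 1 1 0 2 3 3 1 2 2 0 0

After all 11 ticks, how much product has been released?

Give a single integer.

t=0: arr=1 -> substrate=0 bound=1 product=0
t=1: arr=1 -> substrate=0 bound=2 product=0
t=2: arr=0 -> substrate=0 bound=2 product=0
t=3: arr=2 -> substrate=0 bound=4 product=0
t=4: arr=3 -> substrate=2 bound=4 product=1
t=5: arr=3 -> substrate=4 bound=4 product=2
t=6: arr=1 -> substrate=5 bound=4 product=2
t=7: arr=2 -> substrate=5 bound=4 product=4
t=8: arr=2 -> substrate=6 bound=4 product=5
t=9: arr=0 -> substrate=5 bound=4 product=6
t=10: arr=0 -> substrate=5 bound=4 product=6

Answer: 6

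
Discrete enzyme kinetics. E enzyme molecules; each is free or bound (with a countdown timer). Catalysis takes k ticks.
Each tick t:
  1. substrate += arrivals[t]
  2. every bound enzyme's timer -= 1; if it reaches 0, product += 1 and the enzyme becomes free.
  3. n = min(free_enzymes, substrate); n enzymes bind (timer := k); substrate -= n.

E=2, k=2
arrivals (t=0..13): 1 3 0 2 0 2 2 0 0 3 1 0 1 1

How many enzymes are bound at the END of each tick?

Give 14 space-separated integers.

t=0: arr=1 -> substrate=0 bound=1 product=0
t=1: arr=3 -> substrate=2 bound=2 product=0
t=2: arr=0 -> substrate=1 bound=2 product=1
t=3: arr=2 -> substrate=2 bound=2 product=2
t=4: arr=0 -> substrate=1 bound=2 product=3
t=5: arr=2 -> substrate=2 bound=2 product=4
t=6: arr=2 -> substrate=3 bound=2 product=5
t=7: arr=0 -> substrate=2 bound=2 product=6
t=8: arr=0 -> substrate=1 bound=2 product=7
t=9: arr=3 -> substrate=3 bound=2 product=8
t=10: arr=1 -> substrate=3 bound=2 product=9
t=11: arr=0 -> substrate=2 bound=2 product=10
t=12: arr=1 -> substrate=2 bound=2 product=11
t=13: arr=1 -> substrate=2 bound=2 product=12

Answer: 1 2 2 2 2 2 2 2 2 2 2 2 2 2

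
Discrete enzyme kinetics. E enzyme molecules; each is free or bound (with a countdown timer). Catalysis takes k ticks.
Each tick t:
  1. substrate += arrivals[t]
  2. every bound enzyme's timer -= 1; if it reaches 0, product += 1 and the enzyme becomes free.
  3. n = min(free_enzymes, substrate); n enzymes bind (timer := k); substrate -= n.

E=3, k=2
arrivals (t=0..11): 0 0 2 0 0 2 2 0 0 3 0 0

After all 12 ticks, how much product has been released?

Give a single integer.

t=0: arr=0 -> substrate=0 bound=0 product=0
t=1: arr=0 -> substrate=0 bound=0 product=0
t=2: arr=2 -> substrate=0 bound=2 product=0
t=3: arr=0 -> substrate=0 bound=2 product=0
t=4: arr=0 -> substrate=0 bound=0 product=2
t=5: arr=2 -> substrate=0 bound=2 product=2
t=6: arr=2 -> substrate=1 bound=3 product=2
t=7: arr=0 -> substrate=0 bound=2 product=4
t=8: arr=0 -> substrate=0 bound=1 product=5
t=9: arr=3 -> substrate=0 bound=3 product=6
t=10: arr=0 -> substrate=0 bound=3 product=6
t=11: arr=0 -> substrate=0 bound=0 product=9

Answer: 9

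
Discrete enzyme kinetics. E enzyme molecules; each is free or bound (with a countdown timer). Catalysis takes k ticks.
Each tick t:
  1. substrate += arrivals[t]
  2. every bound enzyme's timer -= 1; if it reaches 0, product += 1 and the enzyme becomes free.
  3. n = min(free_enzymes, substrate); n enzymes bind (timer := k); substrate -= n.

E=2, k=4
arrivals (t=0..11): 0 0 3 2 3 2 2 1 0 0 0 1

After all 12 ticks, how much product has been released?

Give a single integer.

t=0: arr=0 -> substrate=0 bound=0 product=0
t=1: arr=0 -> substrate=0 bound=0 product=0
t=2: arr=3 -> substrate=1 bound=2 product=0
t=3: arr=2 -> substrate=3 bound=2 product=0
t=4: arr=3 -> substrate=6 bound=2 product=0
t=5: arr=2 -> substrate=8 bound=2 product=0
t=6: arr=2 -> substrate=8 bound=2 product=2
t=7: arr=1 -> substrate=9 bound=2 product=2
t=8: arr=0 -> substrate=9 bound=2 product=2
t=9: arr=0 -> substrate=9 bound=2 product=2
t=10: arr=0 -> substrate=7 bound=2 product=4
t=11: arr=1 -> substrate=8 bound=2 product=4

Answer: 4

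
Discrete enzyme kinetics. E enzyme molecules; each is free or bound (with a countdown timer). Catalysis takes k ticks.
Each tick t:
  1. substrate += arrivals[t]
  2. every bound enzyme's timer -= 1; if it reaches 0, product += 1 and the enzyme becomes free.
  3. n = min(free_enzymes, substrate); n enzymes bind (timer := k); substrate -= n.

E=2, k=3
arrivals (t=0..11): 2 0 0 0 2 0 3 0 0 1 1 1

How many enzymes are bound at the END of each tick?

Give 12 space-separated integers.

t=0: arr=2 -> substrate=0 bound=2 product=0
t=1: arr=0 -> substrate=0 bound=2 product=0
t=2: arr=0 -> substrate=0 bound=2 product=0
t=3: arr=0 -> substrate=0 bound=0 product=2
t=4: arr=2 -> substrate=0 bound=2 product=2
t=5: arr=0 -> substrate=0 bound=2 product=2
t=6: arr=3 -> substrate=3 bound=2 product=2
t=7: arr=0 -> substrate=1 bound=2 product=4
t=8: arr=0 -> substrate=1 bound=2 product=4
t=9: arr=1 -> substrate=2 bound=2 product=4
t=10: arr=1 -> substrate=1 bound=2 product=6
t=11: arr=1 -> substrate=2 bound=2 product=6

Answer: 2 2 2 0 2 2 2 2 2 2 2 2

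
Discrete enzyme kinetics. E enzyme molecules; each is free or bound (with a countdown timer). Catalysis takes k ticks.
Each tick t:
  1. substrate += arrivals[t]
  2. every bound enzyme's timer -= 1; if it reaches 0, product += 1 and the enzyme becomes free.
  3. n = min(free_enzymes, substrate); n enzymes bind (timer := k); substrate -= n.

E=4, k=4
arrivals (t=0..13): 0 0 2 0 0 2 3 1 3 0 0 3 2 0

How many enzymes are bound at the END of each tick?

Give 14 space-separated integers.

Answer: 0 0 2 2 2 4 4 4 4 4 4 4 4 4

Derivation:
t=0: arr=0 -> substrate=0 bound=0 product=0
t=1: arr=0 -> substrate=0 bound=0 product=0
t=2: arr=2 -> substrate=0 bound=2 product=0
t=3: arr=0 -> substrate=0 bound=2 product=0
t=4: arr=0 -> substrate=0 bound=2 product=0
t=5: arr=2 -> substrate=0 bound=4 product=0
t=6: arr=3 -> substrate=1 bound=4 product=2
t=7: arr=1 -> substrate=2 bound=4 product=2
t=8: arr=3 -> substrate=5 bound=4 product=2
t=9: arr=0 -> substrate=3 bound=4 product=4
t=10: arr=0 -> substrate=1 bound=4 product=6
t=11: arr=3 -> substrate=4 bound=4 product=6
t=12: arr=2 -> substrate=6 bound=4 product=6
t=13: arr=0 -> substrate=4 bound=4 product=8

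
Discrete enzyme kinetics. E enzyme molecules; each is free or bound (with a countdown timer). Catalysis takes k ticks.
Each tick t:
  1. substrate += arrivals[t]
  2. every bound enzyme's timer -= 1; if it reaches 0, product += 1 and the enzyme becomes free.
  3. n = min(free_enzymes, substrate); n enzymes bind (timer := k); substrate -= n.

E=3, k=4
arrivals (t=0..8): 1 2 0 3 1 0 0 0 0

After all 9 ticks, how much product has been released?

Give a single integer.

Answer: 4

Derivation:
t=0: arr=1 -> substrate=0 bound=1 product=0
t=1: arr=2 -> substrate=0 bound=3 product=0
t=2: arr=0 -> substrate=0 bound=3 product=0
t=3: arr=3 -> substrate=3 bound=3 product=0
t=4: arr=1 -> substrate=3 bound=3 product=1
t=5: arr=0 -> substrate=1 bound=3 product=3
t=6: arr=0 -> substrate=1 bound=3 product=3
t=7: arr=0 -> substrate=1 bound=3 product=3
t=8: arr=0 -> substrate=0 bound=3 product=4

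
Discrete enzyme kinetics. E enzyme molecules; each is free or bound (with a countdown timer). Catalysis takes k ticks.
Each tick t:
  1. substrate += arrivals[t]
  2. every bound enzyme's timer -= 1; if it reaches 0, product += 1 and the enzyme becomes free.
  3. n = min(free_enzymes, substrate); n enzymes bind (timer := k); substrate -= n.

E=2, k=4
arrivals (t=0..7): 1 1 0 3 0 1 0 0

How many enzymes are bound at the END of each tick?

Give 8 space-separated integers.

Answer: 1 2 2 2 2 2 2 2

Derivation:
t=0: arr=1 -> substrate=0 bound=1 product=0
t=1: arr=1 -> substrate=0 bound=2 product=0
t=2: arr=0 -> substrate=0 bound=2 product=0
t=3: arr=3 -> substrate=3 bound=2 product=0
t=4: arr=0 -> substrate=2 bound=2 product=1
t=5: arr=1 -> substrate=2 bound=2 product=2
t=6: arr=0 -> substrate=2 bound=2 product=2
t=7: arr=0 -> substrate=2 bound=2 product=2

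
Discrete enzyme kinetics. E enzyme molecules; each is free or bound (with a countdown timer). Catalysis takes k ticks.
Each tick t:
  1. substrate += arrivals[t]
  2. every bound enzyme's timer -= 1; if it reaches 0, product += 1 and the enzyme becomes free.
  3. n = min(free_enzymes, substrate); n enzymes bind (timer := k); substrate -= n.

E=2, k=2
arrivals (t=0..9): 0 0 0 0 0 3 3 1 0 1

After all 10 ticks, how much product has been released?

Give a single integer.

Answer: 4

Derivation:
t=0: arr=0 -> substrate=0 bound=0 product=0
t=1: arr=0 -> substrate=0 bound=0 product=0
t=2: arr=0 -> substrate=0 bound=0 product=0
t=3: arr=0 -> substrate=0 bound=0 product=0
t=4: arr=0 -> substrate=0 bound=0 product=0
t=5: arr=3 -> substrate=1 bound=2 product=0
t=6: arr=3 -> substrate=4 bound=2 product=0
t=7: arr=1 -> substrate=3 bound=2 product=2
t=8: arr=0 -> substrate=3 bound=2 product=2
t=9: arr=1 -> substrate=2 bound=2 product=4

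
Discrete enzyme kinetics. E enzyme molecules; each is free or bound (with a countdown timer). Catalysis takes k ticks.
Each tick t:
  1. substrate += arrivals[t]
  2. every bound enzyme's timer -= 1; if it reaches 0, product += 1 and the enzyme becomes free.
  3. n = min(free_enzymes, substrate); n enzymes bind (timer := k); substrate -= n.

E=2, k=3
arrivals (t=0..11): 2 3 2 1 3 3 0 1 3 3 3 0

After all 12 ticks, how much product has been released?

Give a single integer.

t=0: arr=2 -> substrate=0 bound=2 product=0
t=1: arr=3 -> substrate=3 bound=2 product=0
t=2: arr=2 -> substrate=5 bound=2 product=0
t=3: arr=1 -> substrate=4 bound=2 product=2
t=4: arr=3 -> substrate=7 bound=2 product=2
t=5: arr=3 -> substrate=10 bound=2 product=2
t=6: arr=0 -> substrate=8 bound=2 product=4
t=7: arr=1 -> substrate=9 bound=2 product=4
t=8: arr=3 -> substrate=12 bound=2 product=4
t=9: arr=3 -> substrate=13 bound=2 product=6
t=10: arr=3 -> substrate=16 bound=2 product=6
t=11: arr=0 -> substrate=16 bound=2 product=6

Answer: 6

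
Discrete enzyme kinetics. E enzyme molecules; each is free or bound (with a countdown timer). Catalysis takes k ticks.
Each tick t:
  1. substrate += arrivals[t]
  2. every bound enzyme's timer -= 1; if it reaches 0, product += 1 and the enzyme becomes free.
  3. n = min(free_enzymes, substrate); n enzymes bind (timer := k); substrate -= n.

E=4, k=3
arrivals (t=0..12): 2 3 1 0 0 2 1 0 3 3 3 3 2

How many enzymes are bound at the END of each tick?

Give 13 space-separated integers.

t=0: arr=2 -> substrate=0 bound=2 product=0
t=1: arr=3 -> substrate=1 bound=4 product=0
t=2: arr=1 -> substrate=2 bound=4 product=0
t=3: arr=0 -> substrate=0 bound=4 product=2
t=4: arr=0 -> substrate=0 bound=2 product=4
t=5: arr=2 -> substrate=0 bound=4 product=4
t=6: arr=1 -> substrate=0 bound=3 product=6
t=7: arr=0 -> substrate=0 bound=3 product=6
t=8: arr=3 -> substrate=0 bound=4 product=8
t=9: arr=3 -> substrate=2 bound=4 product=9
t=10: arr=3 -> substrate=5 bound=4 product=9
t=11: arr=3 -> substrate=5 bound=4 product=12
t=12: arr=2 -> substrate=6 bound=4 product=13

Answer: 2 4 4 4 2 4 3 3 4 4 4 4 4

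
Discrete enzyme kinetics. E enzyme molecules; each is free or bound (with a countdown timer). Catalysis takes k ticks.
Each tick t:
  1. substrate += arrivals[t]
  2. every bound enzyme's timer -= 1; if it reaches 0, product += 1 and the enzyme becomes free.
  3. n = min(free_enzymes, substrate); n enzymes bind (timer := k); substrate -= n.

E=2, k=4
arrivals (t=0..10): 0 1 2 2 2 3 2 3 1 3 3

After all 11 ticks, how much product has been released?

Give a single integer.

Answer: 4

Derivation:
t=0: arr=0 -> substrate=0 bound=0 product=0
t=1: arr=1 -> substrate=0 bound=1 product=0
t=2: arr=2 -> substrate=1 bound=2 product=0
t=3: arr=2 -> substrate=3 bound=2 product=0
t=4: arr=2 -> substrate=5 bound=2 product=0
t=5: arr=3 -> substrate=7 bound=2 product=1
t=6: arr=2 -> substrate=8 bound=2 product=2
t=7: arr=3 -> substrate=11 bound=2 product=2
t=8: arr=1 -> substrate=12 bound=2 product=2
t=9: arr=3 -> substrate=14 bound=2 product=3
t=10: arr=3 -> substrate=16 bound=2 product=4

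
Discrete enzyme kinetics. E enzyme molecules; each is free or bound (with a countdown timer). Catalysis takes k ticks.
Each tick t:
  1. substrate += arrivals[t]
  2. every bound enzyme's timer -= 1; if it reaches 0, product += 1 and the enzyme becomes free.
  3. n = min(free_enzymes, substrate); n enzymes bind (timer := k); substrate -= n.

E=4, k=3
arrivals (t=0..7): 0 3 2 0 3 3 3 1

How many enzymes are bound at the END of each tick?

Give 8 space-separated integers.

t=0: arr=0 -> substrate=0 bound=0 product=0
t=1: arr=3 -> substrate=0 bound=3 product=0
t=2: arr=2 -> substrate=1 bound=4 product=0
t=3: arr=0 -> substrate=1 bound=4 product=0
t=4: arr=3 -> substrate=1 bound=4 product=3
t=5: arr=3 -> substrate=3 bound=4 product=4
t=6: arr=3 -> substrate=6 bound=4 product=4
t=7: arr=1 -> substrate=4 bound=4 product=7

Answer: 0 3 4 4 4 4 4 4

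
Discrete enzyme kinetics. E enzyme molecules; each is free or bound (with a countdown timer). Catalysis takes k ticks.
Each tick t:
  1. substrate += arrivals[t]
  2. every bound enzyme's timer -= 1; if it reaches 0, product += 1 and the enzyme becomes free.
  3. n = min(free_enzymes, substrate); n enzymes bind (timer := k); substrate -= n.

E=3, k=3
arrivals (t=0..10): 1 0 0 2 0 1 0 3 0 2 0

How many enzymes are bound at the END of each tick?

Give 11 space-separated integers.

t=0: arr=1 -> substrate=0 bound=1 product=0
t=1: arr=0 -> substrate=0 bound=1 product=0
t=2: arr=0 -> substrate=0 bound=1 product=0
t=3: arr=2 -> substrate=0 bound=2 product=1
t=4: arr=0 -> substrate=0 bound=2 product=1
t=5: arr=1 -> substrate=0 bound=3 product=1
t=6: arr=0 -> substrate=0 bound=1 product=3
t=7: arr=3 -> substrate=1 bound=3 product=3
t=8: arr=0 -> substrate=0 bound=3 product=4
t=9: arr=2 -> substrate=2 bound=3 product=4
t=10: arr=0 -> substrate=0 bound=3 product=6

Answer: 1 1 1 2 2 3 1 3 3 3 3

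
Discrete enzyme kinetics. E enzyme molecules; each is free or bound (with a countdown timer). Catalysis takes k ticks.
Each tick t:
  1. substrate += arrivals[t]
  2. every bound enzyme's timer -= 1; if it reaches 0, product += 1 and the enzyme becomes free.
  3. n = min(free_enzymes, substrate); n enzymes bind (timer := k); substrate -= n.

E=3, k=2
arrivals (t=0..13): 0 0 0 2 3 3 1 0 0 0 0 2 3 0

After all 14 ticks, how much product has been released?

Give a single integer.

Answer: 11

Derivation:
t=0: arr=0 -> substrate=0 bound=0 product=0
t=1: arr=0 -> substrate=0 bound=0 product=0
t=2: arr=0 -> substrate=0 bound=0 product=0
t=3: arr=2 -> substrate=0 bound=2 product=0
t=4: arr=3 -> substrate=2 bound=3 product=0
t=5: arr=3 -> substrate=3 bound=3 product=2
t=6: arr=1 -> substrate=3 bound=3 product=3
t=7: arr=0 -> substrate=1 bound=3 product=5
t=8: arr=0 -> substrate=0 bound=3 product=6
t=9: arr=0 -> substrate=0 bound=1 product=8
t=10: arr=0 -> substrate=0 bound=0 product=9
t=11: arr=2 -> substrate=0 bound=2 product=9
t=12: arr=3 -> substrate=2 bound=3 product=9
t=13: arr=0 -> substrate=0 bound=3 product=11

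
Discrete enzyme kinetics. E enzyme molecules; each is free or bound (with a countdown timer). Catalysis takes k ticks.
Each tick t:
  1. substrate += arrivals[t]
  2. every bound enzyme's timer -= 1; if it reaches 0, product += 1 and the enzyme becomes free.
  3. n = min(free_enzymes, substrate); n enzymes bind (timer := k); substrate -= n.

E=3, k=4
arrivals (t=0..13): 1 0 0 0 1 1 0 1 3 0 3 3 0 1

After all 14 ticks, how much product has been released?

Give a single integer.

t=0: arr=1 -> substrate=0 bound=1 product=0
t=1: arr=0 -> substrate=0 bound=1 product=0
t=2: arr=0 -> substrate=0 bound=1 product=0
t=3: arr=0 -> substrate=0 bound=1 product=0
t=4: arr=1 -> substrate=0 bound=1 product=1
t=5: arr=1 -> substrate=0 bound=2 product=1
t=6: arr=0 -> substrate=0 bound=2 product=1
t=7: arr=1 -> substrate=0 bound=3 product=1
t=8: arr=3 -> substrate=2 bound=3 product=2
t=9: arr=0 -> substrate=1 bound=3 product=3
t=10: arr=3 -> substrate=4 bound=3 product=3
t=11: arr=3 -> substrate=6 bound=3 product=4
t=12: arr=0 -> substrate=5 bound=3 product=5
t=13: arr=1 -> substrate=5 bound=3 product=6

Answer: 6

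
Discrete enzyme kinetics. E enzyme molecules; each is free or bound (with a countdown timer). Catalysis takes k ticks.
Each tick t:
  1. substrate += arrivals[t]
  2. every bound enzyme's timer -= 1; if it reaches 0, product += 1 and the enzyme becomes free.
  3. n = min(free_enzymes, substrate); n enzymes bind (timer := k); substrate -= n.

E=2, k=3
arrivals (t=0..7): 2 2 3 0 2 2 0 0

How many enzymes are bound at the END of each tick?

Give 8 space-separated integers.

t=0: arr=2 -> substrate=0 bound=2 product=0
t=1: arr=2 -> substrate=2 bound=2 product=0
t=2: arr=3 -> substrate=5 bound=2 product=0
t=3: arr=0 -> substrate=3 bound=2 product=2
t=4: arr=2 -> substrate=5 bound=2 product=2
t=5: arr=2 -> substrate=7 bound=2 product=2
t=6: arr=0 -> substrate=5 bound=2 product=4
t=7: arr=0 -> substrate=5 bound=2 product=4

Answer: 2 2 2 2 2 2 2 2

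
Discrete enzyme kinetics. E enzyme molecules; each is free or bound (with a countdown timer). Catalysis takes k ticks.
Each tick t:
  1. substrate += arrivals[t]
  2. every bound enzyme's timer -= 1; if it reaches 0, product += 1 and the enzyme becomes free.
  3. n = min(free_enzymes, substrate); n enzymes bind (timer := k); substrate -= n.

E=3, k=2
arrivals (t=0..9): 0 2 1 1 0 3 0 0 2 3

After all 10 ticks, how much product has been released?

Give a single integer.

t=0: arr=0 -> substrate=0 bound=0 product=0
t=1: arr=2 -> substrate=0 bound=2 product=0
t=2: arr=1 -> substrate=0 bound=3 product=0
t=3: arr=1 -> substrate=0 bound=2 product=2
t=4: arr=0 -> substrate=0 bound=1 product=3
t=5: arr=3 -> substrate=0 bound=3 product=4
t=6: arr=0 -> substrate=0 bound=3 product=4
t=7: arr=0 -> substrate=0 bound=0 product=7
t=8: arr=2 -> substrate=0 bound=2 product=7
t=9: arr=3 -> substrate=2 bound=3 product=7

Answer: 7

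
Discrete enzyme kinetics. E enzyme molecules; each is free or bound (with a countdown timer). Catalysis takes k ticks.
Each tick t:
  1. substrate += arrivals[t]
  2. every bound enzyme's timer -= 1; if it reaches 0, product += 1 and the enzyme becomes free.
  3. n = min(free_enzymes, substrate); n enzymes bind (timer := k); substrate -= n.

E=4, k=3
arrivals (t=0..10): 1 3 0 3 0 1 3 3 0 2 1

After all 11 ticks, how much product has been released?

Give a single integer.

t=0: arr=1 -> substrate=0 bound=1 product=0
t=1: arr=3 -> substrate=0 bound=4 product=0
t=2: arr=0 -> substrate=0 bound=4 product=0
t=3: arr=3 -> substrate=2 bound=4 product=1
t=4: arr=0 -> substrate=0 bound=3 product=4
t=5: arr=1 -> substrate=0 bound=4 product=4
t=6: arr=3 -> substrate=2 bound=4 product=5
t=7: arr=3 -> substrate=3 bound=4 product=7
t=8: arr=0 -> substrate=2 bound=4 product=8
t=9: arr=2 -> substrate=3 bound=4 product=9
t=10: arr=1 -> substrate=2 bound=4 product=11

Answer: 11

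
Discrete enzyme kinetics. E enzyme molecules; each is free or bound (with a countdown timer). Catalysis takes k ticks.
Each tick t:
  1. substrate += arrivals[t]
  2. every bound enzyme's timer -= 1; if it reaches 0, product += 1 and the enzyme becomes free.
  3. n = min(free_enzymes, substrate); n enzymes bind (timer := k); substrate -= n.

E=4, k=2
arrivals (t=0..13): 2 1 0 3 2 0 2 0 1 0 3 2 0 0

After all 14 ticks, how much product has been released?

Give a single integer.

Answer: 15

Derivation:
t=0: arr=2 -> substrate=0 bound=2 product=0
t=1: arr=1 -> substrate=0 bound=3 product=0
t=2: arr=0 -> substrate=0 bound=1 product=2
t=3: arr=3 -> substrate=0 bound=3 product=3
t=4: arr=2 -> substrate=1 bound=4 product=3
t=5: arr=0 -> substrate=0 bound=2 product=6
t=6: arr=2 -> substrate=0 bound=3 product=7
t=7: arr=0 -> substrate=0 bound=2 product=8
t=8: arr=1 -> substrate=0 bound=1 product=10
t=9: arr=0 -> substrate=0 bound=1 product=10
t=10: arr=3 -> substrate=0 bound=3 product=11
t=11: arr=2 -> substrate=1 bound=4 product=11
t=12: arr=0 -> substrate=0 bound=2 product=14
t=13: arr=0 -> substrate=0 bound=1 product=15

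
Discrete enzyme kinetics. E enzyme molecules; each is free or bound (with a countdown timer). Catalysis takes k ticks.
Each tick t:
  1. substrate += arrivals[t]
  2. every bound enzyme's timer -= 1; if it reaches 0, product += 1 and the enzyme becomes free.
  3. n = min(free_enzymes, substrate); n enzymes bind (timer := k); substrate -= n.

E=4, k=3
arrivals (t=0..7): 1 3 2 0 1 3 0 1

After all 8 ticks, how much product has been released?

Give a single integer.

t=0: arr=1 -> substrate=0 bound=1 product=0
t=1: arr=3 -> substrate=0 bound=4 product=0
t=2: arr=2 -> substrate=2 bound=4 product=0
t=3: arr=0 -> substrate=1 bound=4 product=1
t=4: arr=1 -> substrate=0 bound=3 product=4
t=5: arr=3 -> substrate=2 bound=4 product=4
t=6: arr=0 -> substrate=1 bound=4 product=5
t=7: arr=1 -> substrate=0 bound=4 product=7

Answer: 7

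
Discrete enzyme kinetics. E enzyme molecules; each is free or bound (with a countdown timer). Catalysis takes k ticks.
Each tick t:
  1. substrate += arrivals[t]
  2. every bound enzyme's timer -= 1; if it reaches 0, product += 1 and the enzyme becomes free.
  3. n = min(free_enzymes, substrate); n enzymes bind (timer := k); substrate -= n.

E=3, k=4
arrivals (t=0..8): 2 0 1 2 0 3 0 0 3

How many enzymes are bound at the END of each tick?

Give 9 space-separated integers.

t=0: arr=2 -> substrate=0 bound=2 product=0
t=1: arr=0 -> substrate=0 bound=2 product=0
t=2: arr=1 -> substrate=0 bound=3 product=0
t=3: arr=2 -> substrate=2 bound=3 product=0
t=4: arr=0 -> substrate=0 bound=3 product=2
t=5: arr=3 -> substrate=3 bound=3 product=2
t=6: arr=0 -> substrate=2 bound=3 product=3
t=7: arr=0 -> substrate=2 bound=3 product=3
t=8: arr=3 -> substrate=3 bound=3 product=5

Answer: 2 2 3 3 3 3 3 3 3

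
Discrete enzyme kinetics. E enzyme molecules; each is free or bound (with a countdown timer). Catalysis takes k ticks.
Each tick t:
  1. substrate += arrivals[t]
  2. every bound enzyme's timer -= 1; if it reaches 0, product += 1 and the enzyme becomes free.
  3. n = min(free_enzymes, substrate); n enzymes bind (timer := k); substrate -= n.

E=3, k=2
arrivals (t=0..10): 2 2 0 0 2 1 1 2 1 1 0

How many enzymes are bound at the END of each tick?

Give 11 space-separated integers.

t=0: arr=2 -> substrate=0 bound=2 product=0
t=1: arr=2 -> substrate=1 bound=3 product=0
t=2: arr=0 -> substrate=0 bound=2 product=2
t=3: arr=0 -> substrate=0 bound=1 product=3
t=4: arr=2 -> substrate=0 bound=2 product=4
t=5: arr=1 -> substrate=0 bound=3 product=4
t=6: arr=1 -> substrate=0 bound=2 product=6
t=7: arr=2 -> substrate=0 bound=3 product=7
t=8: arr=1 -> substrate=0 bound=3 product=8
t=9: arr=1 -> substrate=0 bound=2 product=10
t=10: arr=0 -> substrate=0 bound=1 product=11

Answer: 2 3 2 1 2 3 2 3 3 2 1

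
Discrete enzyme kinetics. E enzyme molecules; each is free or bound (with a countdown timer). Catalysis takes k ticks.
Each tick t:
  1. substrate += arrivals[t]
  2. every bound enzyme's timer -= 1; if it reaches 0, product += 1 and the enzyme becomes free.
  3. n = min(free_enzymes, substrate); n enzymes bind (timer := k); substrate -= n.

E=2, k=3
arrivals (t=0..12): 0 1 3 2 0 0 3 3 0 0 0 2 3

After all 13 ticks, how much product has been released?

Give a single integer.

Answer: 6

Derivation:
t=0: arr=0 -> substrate=0 bound=0 product=0
t=1: arr=1 -> substrate=0 bound=1 product=0
t=2: arr=3 -> substrate=2 bound=2 product=0
t=3: arr=2 -> substrate=4 bound=2 product=0
t=4: arr=0 -> substrate=3 bound=2 product=1
t=5: arr=0 -> substrate=2 bound=2 product=2
t=6: arr=3 -> substrate=5 bound=2 product=2
t=7: arr=3 -> substrate=7 bound=2 product=3
t=8: arr=0 -> substrate=6 bound=2 product=4
t=9: arr=0 -> substrate=6 bound=2 product=4
t=10: arr=0 -> substrate=5 bound=2 product=5
t=11: arr=2 -> substrate=6 bound=2 product=6
t=12: arr=3 -> substrate=9 bound=2 product=6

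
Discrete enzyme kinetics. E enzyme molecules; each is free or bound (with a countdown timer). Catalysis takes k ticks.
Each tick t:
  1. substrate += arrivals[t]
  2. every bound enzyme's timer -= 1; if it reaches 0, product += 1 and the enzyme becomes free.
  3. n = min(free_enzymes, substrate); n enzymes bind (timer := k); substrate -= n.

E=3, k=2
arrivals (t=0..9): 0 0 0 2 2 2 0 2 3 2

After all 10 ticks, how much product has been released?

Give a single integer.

t=0: arr=0 -> substrate=0 bound=0 product=0
t=1: arr=0 -> substrate=0 bound=0 product=0
t=2: arr=0 -> substrate=0 bound=0 product=0
t=3: arr=2 -> substrate=0 bound=2 product=0
t=4: arr=2 -> substrate=1 bound=3 product=0
t=5: arr=2 -> substrate=1 bound=3 product=2
t=6: arr=0 -> substrate=0 bound=3 product=3
t=7: arr=2 -> substrate=0 bound=3 product=5
t=8: arr=3 -> substrate=2 bound=3 product=6
t=9: arr=2 -> substrate=2 bound=3 product=8

Answer: 8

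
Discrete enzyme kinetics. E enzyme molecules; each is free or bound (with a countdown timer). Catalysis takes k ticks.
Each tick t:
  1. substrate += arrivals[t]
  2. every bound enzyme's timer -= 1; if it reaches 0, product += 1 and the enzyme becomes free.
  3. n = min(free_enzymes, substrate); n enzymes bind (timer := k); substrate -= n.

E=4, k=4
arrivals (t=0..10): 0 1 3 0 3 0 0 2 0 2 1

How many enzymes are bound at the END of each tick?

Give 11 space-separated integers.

Answer: 0 1 4 4 4 4 3 4 4 4 4

Derivation:
t=0: arr=0 -> substrate=0 bound=0 product=0
t=1: arr=1 -> substrate=0 bound=1 product=0
t=2: arr=3 -> substrate=0 bound=4 product=0
t=3: arr=0 -> substrate=0 bound=4 product=0
t=4: arr=3 -> substrate=3 bound=4 product=0
t=5: arr=0 -> substrate=2 bound=4 product=1
t=6: arr=0 -> substrate=0 bound=3 product=4
t=7: arr=2 -> substrate=1 bound=4 product=4
t=8: arr=0 -> substrate=1 bound=4 product=4
t=9: arr=2 -> substrate=2 bound=4 product=5
t=10: arr=1 -> substrate=1 bound=4 product=7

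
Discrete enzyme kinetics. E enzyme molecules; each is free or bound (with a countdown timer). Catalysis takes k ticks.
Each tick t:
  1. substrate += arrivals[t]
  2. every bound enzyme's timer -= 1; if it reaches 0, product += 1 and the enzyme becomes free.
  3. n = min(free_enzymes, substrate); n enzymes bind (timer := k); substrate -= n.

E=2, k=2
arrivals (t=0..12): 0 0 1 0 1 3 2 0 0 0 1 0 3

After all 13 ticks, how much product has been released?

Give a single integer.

t=0: arr=0 -> substrate=0 bound=0 product=0
t=1: arr=0 -> substrate=0 bound=0 product=0
t=2: arr=1 -> substrate=0 bound=1 product=0
t=3: arr=0 -> substrate=0 bound=1 product=0
t=4: arr=1 -> substrate=0 bound=1 product=1
t=5: arr=3 -> substrate=2 bound=2 product=1
t=6: arr=2 -> substrate=3 bound=2 product=2
t=7: arr=0 -> substrate=2 bound=2 product=3
t=8: arr=0 -> substrate=1 bound=2 product=4
t=9: arr=0 -> substrate=0 bound=2 product=5
t=10: arr=1 -> substrate=0 bound=2 product=6
t=11: arr=0 -> substrate=0 bound=1 product=7
t=12: arr=3 -> substrate=1 bound=2 product=8

Answer: 8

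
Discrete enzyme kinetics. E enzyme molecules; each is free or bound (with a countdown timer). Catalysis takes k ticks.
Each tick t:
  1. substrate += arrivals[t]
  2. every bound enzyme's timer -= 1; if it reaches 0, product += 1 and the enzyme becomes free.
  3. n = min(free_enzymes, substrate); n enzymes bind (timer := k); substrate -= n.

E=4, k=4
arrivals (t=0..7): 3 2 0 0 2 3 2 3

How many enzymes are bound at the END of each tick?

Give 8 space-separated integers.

t=0: arr=3 -> substrate=0 bound=3 product=0
t=1: arr=2 -> substrate=1 bound=4 product=0
t=2: arr=0 -> substrate=1 bound=4 product=0
t=3: arr=0 -> substrate=1 bound=4 product=0
t=4: arr=2 -> substrate=0 bound=4 product=3
t=5: arr=3 -> substrate=2 bound=4 product=4
t=6: arr=2 -> substrate=4 bound=4 product=4
t=7: arr=3 -> substrate=7 bound=4 product=4

Answer: 3 4 4 4 4 4 4 4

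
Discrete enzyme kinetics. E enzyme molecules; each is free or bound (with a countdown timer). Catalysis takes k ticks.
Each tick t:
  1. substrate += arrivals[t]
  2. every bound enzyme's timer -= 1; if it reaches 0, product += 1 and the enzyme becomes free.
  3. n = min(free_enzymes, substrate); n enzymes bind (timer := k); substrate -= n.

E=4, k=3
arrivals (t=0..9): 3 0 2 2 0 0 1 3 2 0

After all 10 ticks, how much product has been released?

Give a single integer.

Answer: 8

Derivation:
t=0: arr=3 -> substrate=0 bound=3 product=0
t=1: arr=0 -> substrate=0 bound=3 product=0
t=2: arr=2 -> substrate=1 bound=4 product=0
t=3: arr=2 -> substrate=0 bound=4 product=3
t=4: arr=0 -> substrate=0 bound=4 product=3
t=5: arr=0 -> substrate=0 bound=3 product=4
t=6: arr=1 -> substrate=0 bound=1 product=7
t=7: arr=3 -> substrate=0 bound=4 product=7
t=8: arr=2 -> substrate=2 bound=4 product=7
t=9: arr=0 -> substrate=1 bound=4 product=8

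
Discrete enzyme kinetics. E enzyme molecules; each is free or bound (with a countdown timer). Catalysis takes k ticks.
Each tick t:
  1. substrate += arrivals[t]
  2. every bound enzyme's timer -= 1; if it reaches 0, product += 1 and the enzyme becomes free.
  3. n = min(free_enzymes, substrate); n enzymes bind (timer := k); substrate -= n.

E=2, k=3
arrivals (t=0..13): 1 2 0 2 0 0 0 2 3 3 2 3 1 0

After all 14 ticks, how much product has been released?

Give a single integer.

t=0: arr=1 -> substrate=0 bound=1 product=0
t=1: arr=2 -> substrate=1 bound=2 product=0
t=2: arr=0 -> substrate=1 bound=2 product=0
t=3: arr=2 -> substrate=2 bound=2 product=1
t=4: arr=0 -> substrate=1 bound=2 product=2
t=5: arr=0 -> substrate=1 bound=2 product=2
t=6: arr=0 -> substrate=0 bound=2 product=3
t=7: arr=2 -> substrate=1 bound=2 product=4
t=8: arr=3 -> substrate=4 bound=2 product=4
t=9: arr=3 -> substrate=6 bound=2 product=5
t=10: arr=2 -> substrate=7 bound=2 product=6
t=11: arr=3 -> substrate=10 bound=2 product=6
t=12: arr=1 -> substrate=10 bound=2 product=7
t=13: arr=0 -> substrate=9 bound=2 product=8

Answer: 8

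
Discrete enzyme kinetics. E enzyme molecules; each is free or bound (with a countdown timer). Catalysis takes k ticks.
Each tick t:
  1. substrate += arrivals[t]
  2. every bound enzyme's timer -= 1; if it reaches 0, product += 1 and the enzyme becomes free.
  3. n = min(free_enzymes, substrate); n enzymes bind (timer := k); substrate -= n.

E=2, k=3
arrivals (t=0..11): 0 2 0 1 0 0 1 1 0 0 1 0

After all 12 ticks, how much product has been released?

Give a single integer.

t=0: arr=0 -> substrate=0 bound=0 product=0
t=1: arr=2 -> substrate=0 bound=2 product=0
t=2: arr=0 -> substrate=0 bound=2 product=0
t=3: arr=1 -> substrate=1 bound=2 product=0
t=4: arr=0 -> substrate=0 bound=1 product=2
t=5: arr=0 -> substrate=0 bound=1 product=2
t=6: arr=1 -> substrate=0 bound=2 product=2
t=7: arr=1 -> substrate=0 bound=2 product=3
t=8: arr=0 -> substrate=0 bound=2 product=3
t=9: arr=0 -> substrate=0 bound=1 product=4
t=10: arr=1 -> substrate=0 bound=1 product=5
t=11: arr=0 -> substrate=0 bound=1 product=5

Answer: 5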